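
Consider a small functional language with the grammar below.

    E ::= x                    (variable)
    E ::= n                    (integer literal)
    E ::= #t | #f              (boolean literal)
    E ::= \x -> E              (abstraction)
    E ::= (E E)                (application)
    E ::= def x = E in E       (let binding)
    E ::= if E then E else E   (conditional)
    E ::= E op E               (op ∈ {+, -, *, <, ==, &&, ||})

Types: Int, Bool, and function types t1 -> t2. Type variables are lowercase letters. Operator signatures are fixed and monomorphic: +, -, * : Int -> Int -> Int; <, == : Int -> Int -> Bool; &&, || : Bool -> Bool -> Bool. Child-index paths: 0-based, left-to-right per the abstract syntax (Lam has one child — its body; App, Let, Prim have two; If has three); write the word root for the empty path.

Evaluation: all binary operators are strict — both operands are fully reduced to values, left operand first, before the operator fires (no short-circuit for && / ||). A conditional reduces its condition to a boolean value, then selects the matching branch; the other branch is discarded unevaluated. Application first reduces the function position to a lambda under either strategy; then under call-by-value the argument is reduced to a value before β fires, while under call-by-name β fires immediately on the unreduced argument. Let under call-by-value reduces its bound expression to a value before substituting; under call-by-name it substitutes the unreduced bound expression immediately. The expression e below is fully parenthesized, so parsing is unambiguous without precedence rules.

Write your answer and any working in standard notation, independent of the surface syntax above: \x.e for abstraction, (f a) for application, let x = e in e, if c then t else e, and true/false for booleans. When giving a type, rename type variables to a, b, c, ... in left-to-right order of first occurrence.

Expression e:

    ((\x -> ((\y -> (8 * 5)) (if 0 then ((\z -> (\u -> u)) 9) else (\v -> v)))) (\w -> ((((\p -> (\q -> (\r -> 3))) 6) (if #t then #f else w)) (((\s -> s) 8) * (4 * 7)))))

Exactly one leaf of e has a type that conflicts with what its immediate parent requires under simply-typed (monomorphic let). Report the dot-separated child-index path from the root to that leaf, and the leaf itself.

Derivation:
  unify Int ~ Int
  unify Int ~ Int
\y._ : b -> Int
  unify Int ~ Bool
  FAIL: mismatch Int ~ Bool

Answer: 0.0.1.0 : 0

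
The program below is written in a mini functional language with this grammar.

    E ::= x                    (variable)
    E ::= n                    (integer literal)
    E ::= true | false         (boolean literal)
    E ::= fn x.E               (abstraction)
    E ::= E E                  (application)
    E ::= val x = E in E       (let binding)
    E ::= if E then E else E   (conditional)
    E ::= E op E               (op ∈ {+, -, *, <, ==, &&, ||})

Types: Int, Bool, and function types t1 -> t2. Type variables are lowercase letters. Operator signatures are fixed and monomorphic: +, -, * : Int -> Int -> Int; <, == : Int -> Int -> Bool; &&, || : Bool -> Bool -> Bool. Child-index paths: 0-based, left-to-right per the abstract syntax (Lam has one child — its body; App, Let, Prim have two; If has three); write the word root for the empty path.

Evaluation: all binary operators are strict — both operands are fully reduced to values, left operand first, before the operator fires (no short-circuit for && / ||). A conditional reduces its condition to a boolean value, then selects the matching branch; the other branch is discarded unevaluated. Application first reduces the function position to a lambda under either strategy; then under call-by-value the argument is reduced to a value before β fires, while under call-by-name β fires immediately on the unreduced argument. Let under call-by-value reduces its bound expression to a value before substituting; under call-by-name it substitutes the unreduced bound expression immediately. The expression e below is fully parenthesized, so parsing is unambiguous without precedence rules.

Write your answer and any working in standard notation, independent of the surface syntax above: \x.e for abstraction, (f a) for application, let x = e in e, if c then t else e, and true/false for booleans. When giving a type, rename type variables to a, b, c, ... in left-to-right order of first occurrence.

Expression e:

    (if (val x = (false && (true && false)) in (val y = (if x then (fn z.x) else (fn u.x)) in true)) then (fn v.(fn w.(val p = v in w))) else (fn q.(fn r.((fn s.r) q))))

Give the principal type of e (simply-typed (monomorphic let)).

Derivation:
  unify Bool ~ Bool
  unify Bool ~ Bool
  unify Bool ~ Bool
  unify Bool ~ Bool
let x : Bool
x : Bool
  unify Bool ~ Bool
x : Bool
\z._ : a -> Bool
x : Bool
\u._ : b -> Bool
  unify a -> Bool ~ b -> Bool
  unify a ~ b
  unify Bool ~ Bool
let y : b -> Bool
  unify Bool ~ Bool
v : c
let p : c
w : d
\w._ : d -> d
\v._ : c -> d -> d
r : f
\s._ : g -> f
q : e
  unify g -> f ~ e -> h
  unify g ~ e
  unify f ~ h
_ _ : h
\r._ : h -> h
\q._ : e -> h -> h
  unify c -> d -> d ~ e -> h -> h
  unify c ~ e
  unify d -> d ~ h -> h
  unify d ~ h
  unify h ~ h

Answer: a -> b -> b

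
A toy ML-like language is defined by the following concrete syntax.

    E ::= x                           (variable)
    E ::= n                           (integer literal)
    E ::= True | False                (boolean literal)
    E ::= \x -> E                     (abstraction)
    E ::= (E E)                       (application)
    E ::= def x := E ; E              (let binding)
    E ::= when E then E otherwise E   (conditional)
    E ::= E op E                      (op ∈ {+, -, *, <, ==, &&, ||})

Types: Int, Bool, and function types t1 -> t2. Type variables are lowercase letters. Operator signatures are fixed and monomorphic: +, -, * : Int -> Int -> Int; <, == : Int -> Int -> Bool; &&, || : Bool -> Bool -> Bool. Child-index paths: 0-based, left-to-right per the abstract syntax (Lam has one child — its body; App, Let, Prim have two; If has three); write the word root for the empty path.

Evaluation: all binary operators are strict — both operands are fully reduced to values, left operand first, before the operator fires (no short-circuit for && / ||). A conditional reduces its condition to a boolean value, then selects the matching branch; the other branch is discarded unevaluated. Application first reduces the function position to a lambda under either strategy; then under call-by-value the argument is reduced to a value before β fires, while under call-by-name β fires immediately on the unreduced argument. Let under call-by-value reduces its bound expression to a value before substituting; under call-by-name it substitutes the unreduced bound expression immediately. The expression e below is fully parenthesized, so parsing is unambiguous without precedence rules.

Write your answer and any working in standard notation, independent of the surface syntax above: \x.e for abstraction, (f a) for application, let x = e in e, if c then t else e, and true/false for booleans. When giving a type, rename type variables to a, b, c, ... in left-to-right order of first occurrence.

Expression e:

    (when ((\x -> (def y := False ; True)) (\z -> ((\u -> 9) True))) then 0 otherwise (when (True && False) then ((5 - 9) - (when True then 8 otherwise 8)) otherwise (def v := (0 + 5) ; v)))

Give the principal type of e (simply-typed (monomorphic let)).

Answer: Int

Working:
let y : Bool
\x._ : a -> Bool
\u._ : c -> Int
  unify c -> Int ~ Bool -> d
  unify c ~ Bool
  unify Int ~ d
_ _ : Int
\z._ : b -> Int
  unify a -> Bool ~ (b -> Int) -> e
  unify a ~ b -> Int
  unify Bool ~ e
_ _ : Bool
  unify Bool ~ Bool
  unify Bool ~ Bool
  unify Bool ~ Bool
  unify Bool ~ Bool
  unify Int ~ Int
  unify Int ~ Int
  unify Int ~ Int
  unify Bool ~ Bool
  unify Int ~ Int
  unify Int ~ Int
  unify Int ~ Int
  unify Int ~ Int
let v : Int
v : Int
  unify Int ~ Int
  unify Int ~ Int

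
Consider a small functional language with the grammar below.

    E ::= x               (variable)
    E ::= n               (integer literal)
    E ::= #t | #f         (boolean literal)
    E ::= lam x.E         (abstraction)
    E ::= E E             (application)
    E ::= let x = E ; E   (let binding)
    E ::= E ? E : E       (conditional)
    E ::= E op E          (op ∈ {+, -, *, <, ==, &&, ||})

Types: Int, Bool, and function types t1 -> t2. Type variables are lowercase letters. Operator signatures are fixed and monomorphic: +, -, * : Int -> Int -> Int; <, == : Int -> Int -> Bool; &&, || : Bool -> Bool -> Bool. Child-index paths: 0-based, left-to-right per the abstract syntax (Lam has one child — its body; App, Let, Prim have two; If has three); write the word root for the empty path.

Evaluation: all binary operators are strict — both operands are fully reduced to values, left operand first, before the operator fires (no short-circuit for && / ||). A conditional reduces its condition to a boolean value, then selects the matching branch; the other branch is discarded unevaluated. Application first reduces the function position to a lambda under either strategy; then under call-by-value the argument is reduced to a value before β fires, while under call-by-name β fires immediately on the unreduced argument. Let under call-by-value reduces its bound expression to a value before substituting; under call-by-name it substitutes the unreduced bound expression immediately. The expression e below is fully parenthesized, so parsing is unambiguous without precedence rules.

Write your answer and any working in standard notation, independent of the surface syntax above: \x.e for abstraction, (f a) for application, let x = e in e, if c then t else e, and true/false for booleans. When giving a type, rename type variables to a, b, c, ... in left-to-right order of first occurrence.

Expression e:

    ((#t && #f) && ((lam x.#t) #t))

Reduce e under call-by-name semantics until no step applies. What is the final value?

Trace:
step 0: ((true && false) && ((\x.true) true))
step 1: [delta@0] (false && ((\x.true) true))
step 2: [beta@1] (false && true)
step 3: [delta@root] false

Answer: false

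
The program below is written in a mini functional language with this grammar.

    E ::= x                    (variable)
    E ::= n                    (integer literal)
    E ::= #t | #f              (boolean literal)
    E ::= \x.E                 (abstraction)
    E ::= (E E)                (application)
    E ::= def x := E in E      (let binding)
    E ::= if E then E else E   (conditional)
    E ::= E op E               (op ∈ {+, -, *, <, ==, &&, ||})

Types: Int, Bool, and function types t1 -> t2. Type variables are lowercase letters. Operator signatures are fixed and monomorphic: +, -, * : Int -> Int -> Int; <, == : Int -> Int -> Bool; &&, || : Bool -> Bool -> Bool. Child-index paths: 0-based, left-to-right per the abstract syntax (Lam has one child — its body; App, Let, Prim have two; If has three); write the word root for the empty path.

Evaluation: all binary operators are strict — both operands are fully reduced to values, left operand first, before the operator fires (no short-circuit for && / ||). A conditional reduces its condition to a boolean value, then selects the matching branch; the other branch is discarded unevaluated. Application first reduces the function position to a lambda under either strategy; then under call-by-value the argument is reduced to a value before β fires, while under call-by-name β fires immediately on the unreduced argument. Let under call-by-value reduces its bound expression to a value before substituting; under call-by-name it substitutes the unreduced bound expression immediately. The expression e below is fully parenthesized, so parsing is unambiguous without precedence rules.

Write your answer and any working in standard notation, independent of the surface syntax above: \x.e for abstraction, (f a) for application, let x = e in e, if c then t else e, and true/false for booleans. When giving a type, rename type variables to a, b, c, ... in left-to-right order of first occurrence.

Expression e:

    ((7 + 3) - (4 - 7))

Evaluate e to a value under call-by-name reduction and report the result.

Derivation:
step 0: ((7 + 3) - (4 - 7))
step 1: [delta@0] (10 - (4 - 7))
step 2: [delta@1] (10 - -3)
step 3: [delta@root] 13

Answer: 13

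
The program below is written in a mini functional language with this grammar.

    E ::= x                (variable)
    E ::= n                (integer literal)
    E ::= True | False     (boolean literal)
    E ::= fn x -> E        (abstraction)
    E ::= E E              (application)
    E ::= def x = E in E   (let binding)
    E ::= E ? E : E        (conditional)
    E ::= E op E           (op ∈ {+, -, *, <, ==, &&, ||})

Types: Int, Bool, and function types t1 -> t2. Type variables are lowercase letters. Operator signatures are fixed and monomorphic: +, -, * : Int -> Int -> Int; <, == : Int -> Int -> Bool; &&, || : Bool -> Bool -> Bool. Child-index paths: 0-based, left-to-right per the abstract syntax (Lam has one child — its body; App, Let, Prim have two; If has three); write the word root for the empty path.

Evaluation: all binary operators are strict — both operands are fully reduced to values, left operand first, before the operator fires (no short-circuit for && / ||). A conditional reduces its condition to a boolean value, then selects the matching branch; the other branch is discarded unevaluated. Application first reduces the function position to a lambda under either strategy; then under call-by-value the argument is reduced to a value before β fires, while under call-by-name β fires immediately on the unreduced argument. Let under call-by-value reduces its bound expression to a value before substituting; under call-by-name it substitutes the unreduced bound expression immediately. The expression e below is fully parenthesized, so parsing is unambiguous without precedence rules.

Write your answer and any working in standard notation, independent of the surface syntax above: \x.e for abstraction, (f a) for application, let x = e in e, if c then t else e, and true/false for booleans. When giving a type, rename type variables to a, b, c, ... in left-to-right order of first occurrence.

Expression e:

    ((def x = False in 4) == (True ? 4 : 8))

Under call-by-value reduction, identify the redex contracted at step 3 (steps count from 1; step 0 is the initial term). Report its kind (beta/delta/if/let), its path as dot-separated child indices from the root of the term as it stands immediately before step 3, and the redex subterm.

Derivation:
step 0: ((let x = false in 4) == (if true then 4 else 8))
step 1: [let@0] (4 == (if true then 4 else 8))
step 2: [if@1] (4 == 4)
step 3: [delta@root] true

Answer: delta at root : (4 == 4)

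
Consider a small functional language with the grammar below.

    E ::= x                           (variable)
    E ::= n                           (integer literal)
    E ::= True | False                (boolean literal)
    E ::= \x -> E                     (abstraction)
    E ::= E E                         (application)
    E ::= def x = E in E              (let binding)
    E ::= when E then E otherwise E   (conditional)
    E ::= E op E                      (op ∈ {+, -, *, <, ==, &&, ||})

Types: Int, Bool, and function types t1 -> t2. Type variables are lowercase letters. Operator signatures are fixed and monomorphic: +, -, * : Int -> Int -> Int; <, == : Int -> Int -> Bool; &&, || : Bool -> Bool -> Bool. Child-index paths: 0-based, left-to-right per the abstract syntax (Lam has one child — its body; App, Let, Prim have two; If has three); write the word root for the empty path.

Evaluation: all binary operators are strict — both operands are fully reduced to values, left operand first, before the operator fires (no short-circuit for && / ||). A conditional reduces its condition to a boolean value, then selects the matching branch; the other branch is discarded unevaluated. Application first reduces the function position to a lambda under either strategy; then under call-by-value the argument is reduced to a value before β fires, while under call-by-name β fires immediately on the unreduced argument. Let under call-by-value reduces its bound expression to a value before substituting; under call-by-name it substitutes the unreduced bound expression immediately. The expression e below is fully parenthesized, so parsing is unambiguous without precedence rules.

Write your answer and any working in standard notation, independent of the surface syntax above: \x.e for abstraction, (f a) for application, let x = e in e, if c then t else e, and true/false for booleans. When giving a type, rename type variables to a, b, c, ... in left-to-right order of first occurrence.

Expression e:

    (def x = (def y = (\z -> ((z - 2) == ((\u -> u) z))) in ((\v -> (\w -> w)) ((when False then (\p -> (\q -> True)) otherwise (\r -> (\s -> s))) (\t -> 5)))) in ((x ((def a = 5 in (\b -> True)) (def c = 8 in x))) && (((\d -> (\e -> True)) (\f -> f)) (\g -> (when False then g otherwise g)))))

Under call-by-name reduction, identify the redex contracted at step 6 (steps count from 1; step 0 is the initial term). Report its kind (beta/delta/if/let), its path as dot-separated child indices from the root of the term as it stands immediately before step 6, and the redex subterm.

Derivation:
step 0: (let x = (let y = (\z.((z - 2) == ((\u.u) z))) in ((\v.(\w.w)) ((if false then (\p.(\q.true)) else (\r.(\s.s))) (\t.5)))) in ((x ((let a = 5 in (\b.true)) (let c = 8 in x))) && (((\d.(\e.true)) (\f.f)) (\g.(if false then g else g)))))
step 1: [let@root] (((let y = (\z.((z - 2) == ((\u.u) z))) in ((\v.(\w.w)) ((if false then (\p.(\q.true)) else (\r.(\s.s))) (\t.5)))) ((let a = 5 in (\b.true)) (let c = 8 in (let y = (\z.((z - 2) == ((\u.u) z))) in ((\v.(\w.w)) ((if false then (\p.(\q.true)) else (\r.(\s.s))) (\t.5))))))) && (((\d.(\e.true)) (\f.f)) (\g.(if false then g else g))))
step 2: [let@0.0] ((((\v.(\w.w)) ((if false then (\p.(\q.true)) else (\r.(\s.s))) (\t.5))) ((let a = 5 in (\b.true)) (let c = 8 in (let y = (\z.((z - 2) == ((\u.u) z))) in ((\v.(\w.w)) ((if false then (\p.(\q.true)) else (\r.(\s.s))) (\t.5))))))) && (((\d.(\e.true)) (\f.f)) (\g.(if false then g else g))))
step 3: [beta@0.0] (((\w.w) ((let a = 5 in (\b.true)) (let c = 8 in (let y = (\z.((z - 2) == ((\u.u) z))) in ((\v.(\w.w)) ((if false then (\p.(\q.true)) else (\r.(\s.s))) (\t.5))))))) && (((\d.(\e.true)) (\f.f)) (\g.(if false then g else g))))
step 4: [beta@0] (((let a = 5 in (\b.true)) (let c = 8 in (let y = (\z.((z - 2) == ((\u.u) z))) in ((\v.(\w.w)) ((if false then (\p.(\q.true)) else (\r.(\s.s))) (\t.5)))))) && (((\d.(\e.true)) (\f.f)) (\g.(if false then g else g))))
step 5: [let@0.0] (((\b.true) (let c = 8 in (let y = (\z.((z - 2) == ((\u.u) z))) in ((\v.(\w.w)) ((if false then (\p.(\q.true)) else (\r.(\s.s))) (\t.5)))))) && (((\d.(\e.true)) (\f.f)) (\g.(if false then g else g))))
step 6: [beta@0] (true && (((\d.(\e.true)) (\f.f)) (\g.(if false then g else g))))

Answer: beta at 0 : ((\b.true) (let c = 8 in (let y = (\z.((z - 2) == ((\u.u) z))) in ((\v.(\w.w)) ((if false then (\p.(\q.true)) else (\r.(\s.s))) (\t.5))))))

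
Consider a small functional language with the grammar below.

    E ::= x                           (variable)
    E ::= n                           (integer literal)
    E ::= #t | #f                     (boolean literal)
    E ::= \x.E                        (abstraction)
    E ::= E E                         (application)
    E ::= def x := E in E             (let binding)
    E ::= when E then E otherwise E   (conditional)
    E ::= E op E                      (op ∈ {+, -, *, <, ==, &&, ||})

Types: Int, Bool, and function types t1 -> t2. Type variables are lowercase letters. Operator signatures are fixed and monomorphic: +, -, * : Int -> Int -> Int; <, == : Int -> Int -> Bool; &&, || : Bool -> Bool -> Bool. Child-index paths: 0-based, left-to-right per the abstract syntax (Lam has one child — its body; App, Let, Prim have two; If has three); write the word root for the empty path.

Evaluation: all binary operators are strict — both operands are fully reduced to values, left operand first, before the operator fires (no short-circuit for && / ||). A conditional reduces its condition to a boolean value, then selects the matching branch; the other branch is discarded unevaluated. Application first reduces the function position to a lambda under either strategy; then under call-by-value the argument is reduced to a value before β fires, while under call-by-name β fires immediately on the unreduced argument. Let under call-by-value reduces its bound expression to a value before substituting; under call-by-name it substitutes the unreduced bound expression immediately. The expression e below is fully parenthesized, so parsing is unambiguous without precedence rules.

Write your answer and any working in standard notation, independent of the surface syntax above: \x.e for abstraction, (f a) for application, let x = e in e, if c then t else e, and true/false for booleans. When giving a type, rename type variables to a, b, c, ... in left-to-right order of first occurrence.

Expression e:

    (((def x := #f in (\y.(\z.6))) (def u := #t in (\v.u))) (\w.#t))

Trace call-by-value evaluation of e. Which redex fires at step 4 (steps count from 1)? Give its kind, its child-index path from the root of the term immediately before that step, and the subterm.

Working:
step 0: (((let x = false in (\y.(\z.6))) (let u = true in (\v.u))) (\w.true))
step 1: [let@0.0] (((\y.(\z.6)) (let u = true in (\v.u))) (\w.true))
step 2: [let@0.1] (((\y.(\z.6)) (\v.true)) (\w.true))
step 3: [beta@0] ((\z.6) (\w.true))
step 4: [beta@root] 6

Answer: beta at root : ((\z.6) (\w.true))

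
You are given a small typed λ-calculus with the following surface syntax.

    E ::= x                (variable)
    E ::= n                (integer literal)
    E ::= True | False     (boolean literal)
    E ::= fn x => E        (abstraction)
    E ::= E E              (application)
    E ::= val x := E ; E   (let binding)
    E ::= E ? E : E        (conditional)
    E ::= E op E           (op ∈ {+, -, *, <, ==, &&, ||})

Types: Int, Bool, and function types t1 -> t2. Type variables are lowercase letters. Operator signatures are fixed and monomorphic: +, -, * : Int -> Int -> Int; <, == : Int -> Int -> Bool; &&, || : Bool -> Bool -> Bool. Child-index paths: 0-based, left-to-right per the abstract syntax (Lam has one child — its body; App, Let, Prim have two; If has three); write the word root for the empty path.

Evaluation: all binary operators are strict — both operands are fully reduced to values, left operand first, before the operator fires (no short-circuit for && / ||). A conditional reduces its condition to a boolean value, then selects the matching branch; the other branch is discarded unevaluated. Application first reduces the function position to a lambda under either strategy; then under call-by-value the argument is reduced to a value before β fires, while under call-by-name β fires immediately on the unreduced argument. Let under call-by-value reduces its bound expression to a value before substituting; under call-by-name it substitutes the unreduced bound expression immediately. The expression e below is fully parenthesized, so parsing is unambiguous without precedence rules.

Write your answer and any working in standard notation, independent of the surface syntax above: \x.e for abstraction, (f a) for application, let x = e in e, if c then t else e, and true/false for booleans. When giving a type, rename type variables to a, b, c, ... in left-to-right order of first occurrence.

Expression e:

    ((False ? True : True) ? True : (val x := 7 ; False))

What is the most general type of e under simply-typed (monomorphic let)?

Trace:
  unify Bool ~ Bool
  unify Bool ~ Bool
  unify Bool ~ Bool
let x : Int
  unify Bool ~ Bool

Answer: Bool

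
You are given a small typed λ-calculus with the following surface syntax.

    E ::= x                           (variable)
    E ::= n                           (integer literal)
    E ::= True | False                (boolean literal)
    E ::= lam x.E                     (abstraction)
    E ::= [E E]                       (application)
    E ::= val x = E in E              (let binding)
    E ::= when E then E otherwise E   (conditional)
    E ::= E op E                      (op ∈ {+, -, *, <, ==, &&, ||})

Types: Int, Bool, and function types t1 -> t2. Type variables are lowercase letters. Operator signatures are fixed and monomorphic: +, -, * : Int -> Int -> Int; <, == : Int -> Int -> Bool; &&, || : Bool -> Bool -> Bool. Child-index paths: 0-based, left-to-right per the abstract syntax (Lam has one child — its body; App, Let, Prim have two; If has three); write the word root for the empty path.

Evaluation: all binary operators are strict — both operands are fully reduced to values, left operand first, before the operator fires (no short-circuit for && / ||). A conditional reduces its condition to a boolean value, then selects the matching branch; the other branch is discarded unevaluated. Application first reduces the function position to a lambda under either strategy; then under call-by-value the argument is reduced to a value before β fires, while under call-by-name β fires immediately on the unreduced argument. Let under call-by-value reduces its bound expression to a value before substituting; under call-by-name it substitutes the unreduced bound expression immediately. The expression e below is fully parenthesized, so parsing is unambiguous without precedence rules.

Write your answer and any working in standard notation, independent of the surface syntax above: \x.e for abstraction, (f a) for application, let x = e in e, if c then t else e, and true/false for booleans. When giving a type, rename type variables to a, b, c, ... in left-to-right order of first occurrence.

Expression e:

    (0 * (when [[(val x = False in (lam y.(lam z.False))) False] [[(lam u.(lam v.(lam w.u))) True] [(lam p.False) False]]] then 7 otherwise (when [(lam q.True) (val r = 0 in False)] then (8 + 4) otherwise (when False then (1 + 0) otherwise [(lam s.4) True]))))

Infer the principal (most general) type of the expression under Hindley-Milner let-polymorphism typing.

Derivation:
  unify Int ~ Int
let x : Bool
\z._ : b -> Bool
\y._ : a -> b -> Bool
  unify a -> b -> Bool ~ Bool -> c
  unify a ~ Bool
  unify b -> Bool ~ c
_ _ : b -> Bool
u : d
\w._ : f -> d
\v._ : e -> f -> d
\u._ : d -> e -> f -> d
  unify d -> e -> f -> d ~ Bool -> g
  unify d ~ Bool
  unify e -> f -> Bool ~ g
_ _ : e -> f -> Bool
\p._ : h -> Bool
  unify h -> Bool ~ Bool -> i
  unify h ~ Bool
  unify Bool ~ i
_ _ : Bool
  unify e -> f -> Bool ~ Bool -> j
  unify e ~ Bool
  unify f -> Bool ~ j
_ _ : f -> Bool
  unify b -> Bool ~ (f -> Bool) -> k
  unify b ~ f -> Bool
  unify Bool ~ k
_ _ : Bool
  unify Bool ~ Bool
\q._ : l -> Bool
let r : Int
  unify l -> Bool ~ Bool -> m
  unify l ~ Bool
  unify Bool ~ m
_ _ : Bool
  unify Bool ~ Bool
  unify Int ~ Int
  unify Int ~ Int
  unify Bool ~ Bool
  unify Int ~ Int
  unify Int ~ Int
\s._ : n -> Int
  unify n -> Int ~ Bool -> o
  unify n ~ Bool
  unify Int ~ o
_ _ : Int
  unify Int ~ Int
  unify Int ~ Int
  unify Int ~ Int
  unify Int ~ Int

Answer: Int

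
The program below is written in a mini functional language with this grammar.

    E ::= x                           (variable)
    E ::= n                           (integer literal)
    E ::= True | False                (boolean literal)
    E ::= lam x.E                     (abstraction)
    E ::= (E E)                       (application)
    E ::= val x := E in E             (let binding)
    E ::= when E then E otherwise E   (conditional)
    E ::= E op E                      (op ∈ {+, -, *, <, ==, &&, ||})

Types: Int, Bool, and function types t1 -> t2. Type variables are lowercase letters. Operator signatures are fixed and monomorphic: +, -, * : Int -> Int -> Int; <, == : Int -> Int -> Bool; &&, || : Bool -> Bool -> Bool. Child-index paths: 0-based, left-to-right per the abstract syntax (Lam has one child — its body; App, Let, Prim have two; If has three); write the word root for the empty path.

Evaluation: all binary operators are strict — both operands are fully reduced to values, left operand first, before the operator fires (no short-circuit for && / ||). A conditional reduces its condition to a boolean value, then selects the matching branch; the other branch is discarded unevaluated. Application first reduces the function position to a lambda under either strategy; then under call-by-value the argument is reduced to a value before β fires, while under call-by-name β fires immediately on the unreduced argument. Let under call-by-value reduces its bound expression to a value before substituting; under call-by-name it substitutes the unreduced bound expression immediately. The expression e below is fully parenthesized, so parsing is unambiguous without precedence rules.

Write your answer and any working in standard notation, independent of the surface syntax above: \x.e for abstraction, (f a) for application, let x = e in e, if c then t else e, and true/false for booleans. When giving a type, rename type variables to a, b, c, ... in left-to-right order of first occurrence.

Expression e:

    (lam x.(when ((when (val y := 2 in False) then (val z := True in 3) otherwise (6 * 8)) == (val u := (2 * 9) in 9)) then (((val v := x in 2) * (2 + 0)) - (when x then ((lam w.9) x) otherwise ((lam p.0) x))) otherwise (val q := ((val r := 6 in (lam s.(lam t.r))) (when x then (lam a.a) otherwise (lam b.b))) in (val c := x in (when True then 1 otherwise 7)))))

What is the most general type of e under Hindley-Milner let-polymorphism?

Trace:
let y : Int
  unify Bool ~ Bool
let z : Bool
  unify Int ~ Int
  unify Int ~ Int
  unify Int ~ Int
  unify Int ~ Int
  unify Int ~ Int
  unify Int ~ Int
let u : Int
  unify Int ~ Int
  unify Bool ~ Bool
x : a
let v : a
  unify Int ~ Int
  unify Int ~ Int
  unify Int ~ Int
  unify Int ~ Int
  unify Int ~ Int
x : a
  unify a ~ Bool
\w._ : b -> Int
x : Bool
  unify b -> Int ~ Bool -> c
  unify b ~ Bool
  unify Int ~ c
_ _ : Int
\p._ : d -> Int
x : Bool
  unify d -> Int ~ Bool -> e
  unify d ~ Bool
  unify Int ~ e
_ _ : Int
  unify Int ~ Int
  unify Int ~ Int
let r : Int
r : Int
\t._ : g -> Int
\s._ : f -> g -> Int
x : Bool
  unify Bool ~ Bool
a : h
\a._ : h -> h
b : i
\b._ : i -> i
  unify h -> h ~ i -> i
  unify h ~ i
  unify i ~ i
  unify f -> g -> Int ~ (i -> i) -> j
  unify f ~ i -> i
  unify g -> Int ~ j
_ _ : g -> Int
let q : forall. g -> Int
x : Bool
let c : Bool
  unify Bool ~ Bool
  unify Int ~ Int
  unify Int ~ Int
\x._ : Bool -> Int

Answer: Bool -> Int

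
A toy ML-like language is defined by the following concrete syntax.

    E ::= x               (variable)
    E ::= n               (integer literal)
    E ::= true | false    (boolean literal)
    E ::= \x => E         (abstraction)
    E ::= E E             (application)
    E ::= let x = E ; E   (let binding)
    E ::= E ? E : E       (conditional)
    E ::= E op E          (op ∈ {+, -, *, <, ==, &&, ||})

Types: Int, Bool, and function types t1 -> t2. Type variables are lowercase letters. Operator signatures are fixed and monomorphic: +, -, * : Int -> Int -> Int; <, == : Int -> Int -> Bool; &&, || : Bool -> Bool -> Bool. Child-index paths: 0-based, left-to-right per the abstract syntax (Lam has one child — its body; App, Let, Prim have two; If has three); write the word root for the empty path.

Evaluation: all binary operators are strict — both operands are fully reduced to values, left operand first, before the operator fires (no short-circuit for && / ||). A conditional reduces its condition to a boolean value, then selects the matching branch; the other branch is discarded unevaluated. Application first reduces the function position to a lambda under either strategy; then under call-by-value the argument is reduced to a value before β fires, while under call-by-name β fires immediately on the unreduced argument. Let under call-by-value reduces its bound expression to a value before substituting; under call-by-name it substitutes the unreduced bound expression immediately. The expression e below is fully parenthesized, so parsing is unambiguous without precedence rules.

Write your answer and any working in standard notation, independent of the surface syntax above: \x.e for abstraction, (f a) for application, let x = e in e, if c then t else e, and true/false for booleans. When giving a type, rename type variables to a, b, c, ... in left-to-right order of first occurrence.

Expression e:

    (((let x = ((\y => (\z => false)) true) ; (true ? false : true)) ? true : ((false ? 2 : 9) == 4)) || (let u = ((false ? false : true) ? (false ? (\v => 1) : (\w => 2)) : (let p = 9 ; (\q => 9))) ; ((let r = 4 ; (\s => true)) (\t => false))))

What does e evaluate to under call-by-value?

Derivation:
step 0: ((if (let x = ((\y.(\z.false)) true) in (if true then false else true)) then true else ((if false then 2 else 9) == 4)) || (let u = (if (if false then false else true) then (if false then (\v.1) else (\w.2)) else (let p = 9 in (\q.9))) in ((let r = 4 in (\s.true)) (\t.false))))
step 1: [beta@0.0.0] ((if (let x = (\z.false) in (if true then false else true)) then true else ((if false then 2 else 9) == 4)) || (let u = (if (if false then false else true) then (if false then (\v.1) else (\w.2)) else (let p = 9 in (\q.9))) in ((let r = 4 in (\s.true)) (\t.false))))
step 2: [let@0.0] ((if (if true then false else true) then true else ((if false then 2 else 9) == 4)) || (let u = (if (if false then false else true) then (if false then (\v.1) else (\w.2)) else (let p = 9 in (\q.9))) in ((let r = 4 in (\s.true)) (\t.false))))
step 3: [if@0.0] ((if false then true else ((if false then 2 else 9) == 4)) || (let u = (if (if false then false else true) then (if false then (\v.1) else (\w.2)) else (let p = 9 in (\q.9))) in ((let r = 4 in (\s.true)) (\t.false))))
step 4: [if@0] (((if false then 2 else 9) == 4) || (let u = (if (if false then false else true) then (if false then (\v.1) else (\w.2)) else (let p = 9 in (\q.9))) in ((let r = 4 in (\s.true)) (\t.false))))
step 5: [if@0.0] ((9 == 4) || (let u = (if (if false then false else true) then (if false then (\v.1) else (\w.2)) else (let p = 9 in (\q.9))) in ((let r = 4 in (\s.true)) (\t.false))))
step 6: [delta@0] (false || (let u = (if (if false then false else true) then (if false then (\v.1) else (\w.2)) else (let p = 9 in (\q.9))) in ((let r = 4 in (\s.true)) (\t.false))))
step 7: [if@1.0.0] (false || (let u = (if true then (if false then (\v.1) else (\w.2)) else (let p = 9 in (\q.9))) in ((let r = 4 in (\s.true)) (\t.false))))
step 8: [if@1.0] (false || (let u = (if false then (\v.1) else (\w.2)) in ((let r = 4 in (\s.true)) (\t.false))))
step 9: [if@1.0] (false || (let u = (\w.2) in ((let r = 4 in (\s.true)) (\t.false))))
step 10: [let@1] (false || ((let r = 4 in (\s.true)) (\t.false)))
step 11: [let@1.0] (false || ((\s.true) (\t.false)))
step 12: [beta@1] (false || true)
step 13: [delta@root] true

Answer: true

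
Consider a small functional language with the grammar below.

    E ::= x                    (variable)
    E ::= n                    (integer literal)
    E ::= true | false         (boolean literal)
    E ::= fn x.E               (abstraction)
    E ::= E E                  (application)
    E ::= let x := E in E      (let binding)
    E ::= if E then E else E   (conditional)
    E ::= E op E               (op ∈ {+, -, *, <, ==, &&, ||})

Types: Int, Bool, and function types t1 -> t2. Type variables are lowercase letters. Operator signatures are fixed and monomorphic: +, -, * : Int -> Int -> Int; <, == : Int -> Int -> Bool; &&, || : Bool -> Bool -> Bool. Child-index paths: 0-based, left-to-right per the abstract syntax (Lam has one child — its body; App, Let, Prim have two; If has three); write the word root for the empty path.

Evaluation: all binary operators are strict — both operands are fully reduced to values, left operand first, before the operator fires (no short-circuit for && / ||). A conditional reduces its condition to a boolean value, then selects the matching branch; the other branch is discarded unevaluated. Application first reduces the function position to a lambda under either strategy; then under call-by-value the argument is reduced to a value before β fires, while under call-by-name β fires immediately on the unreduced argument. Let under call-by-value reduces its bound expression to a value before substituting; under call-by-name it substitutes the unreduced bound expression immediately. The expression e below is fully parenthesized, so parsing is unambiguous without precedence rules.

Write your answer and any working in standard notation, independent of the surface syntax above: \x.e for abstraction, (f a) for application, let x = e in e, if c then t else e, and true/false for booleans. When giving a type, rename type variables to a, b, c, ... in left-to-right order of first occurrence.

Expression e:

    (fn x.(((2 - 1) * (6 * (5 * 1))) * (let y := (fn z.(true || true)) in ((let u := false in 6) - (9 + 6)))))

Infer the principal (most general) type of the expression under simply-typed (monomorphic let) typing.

Working:
  unify Int ~ Int
  unify Int ~ Int
  unify Int ~ Int
  unify Int ~ Int
  unify Int ~ Int
  unify Int ~ Int
  unify Int ~ Int
  unify Int ~ Int
  unify Int ~ Int
  unify Bool ~ Bool
  unify Bool ~ Bool
\z._ : b -> Bool
let y : b -> Bool
let u : Bool
  unify Int ~ Int
  unify Int ~ Int
  unify Int ~ Int
  unify Int ~ Int
  unify Int ~ Int
\x._ : a -> Int

Answer: a -> Int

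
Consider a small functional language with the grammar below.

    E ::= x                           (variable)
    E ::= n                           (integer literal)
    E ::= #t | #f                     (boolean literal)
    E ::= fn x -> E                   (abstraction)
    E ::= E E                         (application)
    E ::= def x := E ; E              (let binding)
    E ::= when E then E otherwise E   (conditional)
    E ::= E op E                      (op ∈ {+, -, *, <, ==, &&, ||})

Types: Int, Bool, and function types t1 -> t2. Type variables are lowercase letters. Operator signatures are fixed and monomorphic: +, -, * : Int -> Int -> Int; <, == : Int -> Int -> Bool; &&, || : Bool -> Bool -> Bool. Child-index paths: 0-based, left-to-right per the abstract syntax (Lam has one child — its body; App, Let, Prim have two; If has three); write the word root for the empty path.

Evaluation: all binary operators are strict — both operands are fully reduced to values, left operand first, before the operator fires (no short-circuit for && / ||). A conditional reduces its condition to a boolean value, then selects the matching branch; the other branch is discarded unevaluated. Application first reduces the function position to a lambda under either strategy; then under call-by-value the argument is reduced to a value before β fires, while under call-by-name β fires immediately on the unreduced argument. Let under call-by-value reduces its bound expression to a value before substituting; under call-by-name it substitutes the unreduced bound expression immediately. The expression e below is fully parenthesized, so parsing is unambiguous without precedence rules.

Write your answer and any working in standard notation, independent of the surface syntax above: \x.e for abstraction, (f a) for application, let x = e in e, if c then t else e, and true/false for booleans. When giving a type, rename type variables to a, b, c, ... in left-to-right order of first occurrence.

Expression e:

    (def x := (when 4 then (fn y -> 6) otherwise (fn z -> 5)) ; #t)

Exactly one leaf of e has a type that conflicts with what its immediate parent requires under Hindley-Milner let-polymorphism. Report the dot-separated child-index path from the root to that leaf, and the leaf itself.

Working:
  unify Int ~ Bool
  FAIL: mismatch Int ~ Bool

Answer: 0.0 : 4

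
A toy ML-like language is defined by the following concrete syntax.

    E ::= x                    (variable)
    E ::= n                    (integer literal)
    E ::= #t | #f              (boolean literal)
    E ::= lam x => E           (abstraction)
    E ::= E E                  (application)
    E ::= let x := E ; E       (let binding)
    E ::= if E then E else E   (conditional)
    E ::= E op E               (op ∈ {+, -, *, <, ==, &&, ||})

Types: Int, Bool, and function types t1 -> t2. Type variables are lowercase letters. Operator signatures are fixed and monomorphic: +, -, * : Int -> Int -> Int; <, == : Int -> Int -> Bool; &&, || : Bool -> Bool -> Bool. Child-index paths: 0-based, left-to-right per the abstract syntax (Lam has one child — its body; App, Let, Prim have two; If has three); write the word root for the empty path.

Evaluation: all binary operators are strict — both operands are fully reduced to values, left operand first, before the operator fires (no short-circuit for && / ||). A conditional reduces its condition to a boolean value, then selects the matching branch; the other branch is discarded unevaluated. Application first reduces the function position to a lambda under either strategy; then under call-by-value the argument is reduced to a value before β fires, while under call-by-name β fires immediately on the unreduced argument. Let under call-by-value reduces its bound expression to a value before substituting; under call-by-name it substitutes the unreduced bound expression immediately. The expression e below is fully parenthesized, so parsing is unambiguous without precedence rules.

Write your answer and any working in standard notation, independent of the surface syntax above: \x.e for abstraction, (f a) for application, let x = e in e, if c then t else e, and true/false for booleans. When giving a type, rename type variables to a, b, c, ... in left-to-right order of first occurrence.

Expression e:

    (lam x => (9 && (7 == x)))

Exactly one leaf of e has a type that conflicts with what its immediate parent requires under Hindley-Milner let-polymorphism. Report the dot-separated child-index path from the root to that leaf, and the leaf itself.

Trace:
  unify Int ~ Bool
  FAIL: mismatch Int ~ Bool

Answer: 0.0 : 9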